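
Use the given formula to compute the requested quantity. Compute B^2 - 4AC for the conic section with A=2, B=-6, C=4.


The discriminant of a conic Ax^2 + Bxy + Cy^2 + ... = 0 is B^2 - 4AC.
B^2 = (-6)^2 = 36
4AC = 4*2*4 = 32
Discriminant = 36 - 32 = 4

4


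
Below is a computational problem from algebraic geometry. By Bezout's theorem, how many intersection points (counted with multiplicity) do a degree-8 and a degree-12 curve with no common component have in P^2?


Bezout's theorem states the intersection count equals the product of degrees.
Intersection count = 8 * 12 = 96

96


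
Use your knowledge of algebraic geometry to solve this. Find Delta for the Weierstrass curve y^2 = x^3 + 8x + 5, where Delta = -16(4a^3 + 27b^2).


Compute each component:
4a^3 = 4*8^3 = 4*512 = 2048
27b^2 = 27*5^2 = 27*25 = 675
4a^3 + 27b^2 = 2048 + 675 = 2723
Delta = -16*2723 = -43568

-43568


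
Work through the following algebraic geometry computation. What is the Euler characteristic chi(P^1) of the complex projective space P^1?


The complex projective space P^1 has one cell in each even real dimension 0, 2, ..., 2.
The cohomology groups are H^{2k}(P^1) = Z for k = 0,...,1, and 0 otherwise.
Euler characteristic = sum of Betti numbers = 1 per even-dimensional cohomology group.
chi(P^1) = 1 + 1 = 2

2


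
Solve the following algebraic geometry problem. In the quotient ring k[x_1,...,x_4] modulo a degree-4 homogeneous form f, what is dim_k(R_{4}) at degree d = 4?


For R = k[x_1,...,x_n]/(f) with f homogeneous of degree e:
The Hilbert series is (1 - t^e)/(1 - t)^n.
So h(d) = C(d+n-1, n-1) - C(d-e+n-1, n-1) for d >= e.
With n=4, e=4, d=4:
C(4+4-1, 4-1) = C(7, 3) = 35
C(4-4+4-1, 4-1) = C(3, 3) = 1
h(4) = 35 - 1 = 34

34


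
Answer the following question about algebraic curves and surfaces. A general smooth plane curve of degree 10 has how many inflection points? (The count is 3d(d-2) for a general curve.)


For a general smooth plane curve C of degree d, the inflection points are
the intersection of C with its Hessian curve, which has degree 3(d-2).
By Bezout, the total intersection number is d * 3(d-2) = 10 * 24 = 240.
For a general curve every flex is ordinary, so each contributes
multiplicity 1 to C·Hess(C), and the number of distinct inflection
points is 3d(d-2).
Inflection points = 3*10*(10-2) = 3*10*8 = 240

240


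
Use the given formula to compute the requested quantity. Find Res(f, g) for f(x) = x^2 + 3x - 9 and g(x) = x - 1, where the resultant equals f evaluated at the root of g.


For Res(f, x - c), we evaluate f at x = c.
f(1) = 1^2 + 3*1 - 9
= 1 + 3 - 9
= 4 - 9 = -5
Res(f, g) = -5

-5


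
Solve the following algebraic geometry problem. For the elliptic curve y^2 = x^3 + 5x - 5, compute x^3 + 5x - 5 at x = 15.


Compute x^3 + 5x - 5 at x = 15:
x^3 = 15^3 = 3375
5*x = 5*15 = 75
Sum: 3375 + 75 - 5 = 3445

3445


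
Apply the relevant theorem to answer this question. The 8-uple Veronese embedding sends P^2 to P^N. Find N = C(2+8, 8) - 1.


The Veronese embedding v_d: P^n -> P^N maps each point to all
degree-d monomials in n+1 homogeneous coordinates.
N = C(n+d, d) - 1
N = C(2+8, 8) - 1
N = C(10, 8) - 1
C(10, 8) = 45
N = 45 - 1 = 44

44


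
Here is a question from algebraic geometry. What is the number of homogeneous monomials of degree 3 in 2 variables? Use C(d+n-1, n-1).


The number of degree-3 monomials in 2 variables is C(d+n-1, n-1).
= C(3+2-1, 2-1) = C(4, 1)
= 4

4


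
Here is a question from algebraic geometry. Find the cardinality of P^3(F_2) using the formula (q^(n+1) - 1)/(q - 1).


P^3(F_2) has (q^(n+1) - 1)/(q - 1) points.
= 2^3 + 2^2 + 2^1 + 2^0
= 8 + 4 + 2 + 1
= 15

15


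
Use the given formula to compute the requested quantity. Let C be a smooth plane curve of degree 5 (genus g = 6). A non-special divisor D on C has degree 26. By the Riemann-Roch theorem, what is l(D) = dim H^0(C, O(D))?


First, compute the genus of a smooth plane curve of degree 5:
g = (d-1)(d-2)/2 = (5-1)(5-2)/2 = 6
For a non-special divisor D (i.e., h^1(D) = 0), Riemann-Roch gives:
l(D) = deg(D) - g + 1
Since deg(D) = 26 >= 2g - 1 = 11, D is non-special.
l(D) = 26 - 6 + 1 = 21

21


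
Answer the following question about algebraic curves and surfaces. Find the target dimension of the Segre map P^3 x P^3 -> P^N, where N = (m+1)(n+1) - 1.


The Segre embedding maps P^m x P^n into P^N via
all products of coordinates from each factor.
N = (m+1)(n+1) - 1
N = (3+1)(3+1) - 1
N = 4*4 - 1
N = 16 - 1 = 15

15


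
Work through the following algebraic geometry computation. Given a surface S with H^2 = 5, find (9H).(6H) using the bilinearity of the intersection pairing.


Using bilinearity of the intersection pairing on a surface S:
(aH).(bH) = ab * (H.H)
We have H^2 = 5.
D.E = (9H).(6H) = 9*6*5
= 54*5
= 270

270


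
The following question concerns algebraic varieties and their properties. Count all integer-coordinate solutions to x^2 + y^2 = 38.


Systematically check integer values of x where x^2 <= 38.
For each valid x, check if 38 - x^2 is a perfect square.
Total integer solutions found: 0

0


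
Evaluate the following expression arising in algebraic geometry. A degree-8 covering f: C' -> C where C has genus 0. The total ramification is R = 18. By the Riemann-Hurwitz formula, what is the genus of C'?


Riemann-Hurwitz formula: 2g' - 2 = d(2g - 2) + R
Given: d = 8, g = 0, R = 18
2g' - 2 = 8*(2*0 - 2) + 18
2g' - 2 = 8*(-2) + 18
2g' - 2 = -16 + 18 = 2
2g' = 4
g' = 2

2


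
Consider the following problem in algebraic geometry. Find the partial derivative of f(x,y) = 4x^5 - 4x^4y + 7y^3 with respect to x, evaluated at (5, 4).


df/dx = 5*4*x^4 + 4*(-4)*x^3*y
At (5,4): 5*4*5^4 + 4*(-4)*5^3*4
= 12500 - 8000
= 4500

4500


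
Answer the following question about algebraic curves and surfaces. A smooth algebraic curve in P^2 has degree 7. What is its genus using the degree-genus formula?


Using the genus formula for smooth plane curves:
g = (d-1)(d-2)/2
g = (7-1)(7-2)/2
g = 6*5/2
g = 30/2 = 15

15


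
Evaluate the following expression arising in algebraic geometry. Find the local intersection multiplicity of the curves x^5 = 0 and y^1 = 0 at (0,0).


The intersection multiplicity of V(x^a) and V(y^b) at the origin is:
I(O; V(x^5), V(y^1)) = dim_k(k[x,y]/(x^5, y^1))
A basis for k[x,y]/(x^5, y^1) is the set of monomials x^i * y^j
where 0 <= i < 5 and 0 <= j < 1.
The number of such monomials is 5 * 1 = 5

5


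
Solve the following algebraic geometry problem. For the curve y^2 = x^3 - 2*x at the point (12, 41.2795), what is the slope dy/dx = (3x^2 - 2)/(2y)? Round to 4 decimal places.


Using implicit differentiation of y^2 = x^3 - 2*x:
2y * dy/dx = 3x^2 - 2
dy/dx = (3x^2 - 2)/(2y)
Numerator: 3*12^2 - 2 = 430
Denominator: 2*41.2795 = 82.559
dy/dx = 430/82.559 = 5.2084

5.2084


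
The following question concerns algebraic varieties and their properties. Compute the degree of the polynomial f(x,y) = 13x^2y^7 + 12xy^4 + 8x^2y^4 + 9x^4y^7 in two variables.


Examine each term for its total degree (sum of exponents).
  Term '13x^2y^7' has total degree 2+7 = 9.
  Term '12xy^4' has total degree 1+4 = 5.
  Term '8x^2y^4' has total degree 2+4 = 6.
  Term '9x^4y^7' has total degree 4+7 = 11.
The maximum total degree among all terms is 11.

11


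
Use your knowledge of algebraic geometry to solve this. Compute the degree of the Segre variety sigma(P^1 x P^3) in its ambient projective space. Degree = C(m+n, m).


The degree of the Segre variety P^1 x P^3 is C(m+n, m).
= C(4, 1)
= 4

4


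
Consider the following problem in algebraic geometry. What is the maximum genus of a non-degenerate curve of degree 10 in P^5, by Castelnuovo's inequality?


Castelnuovo's bound: write d - 1 = m(r-1) + epsilon with 0 <= epsilon < r-1.
d - 1 = 10 - 1 = 9
r - 1 = 5 - 1 = 4
9 = 2*4 + 1, so m = 2, epsilon = 1
pi(d, r) = m(m-1)(r-1)/2 + m*epsilon
= 2*1*4/2 + 2*1
= 8/2 + 2
= 4 + 2 = 6

6


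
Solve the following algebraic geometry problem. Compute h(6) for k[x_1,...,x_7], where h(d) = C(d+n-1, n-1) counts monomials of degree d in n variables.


The Hilbert function for the polynomial ring in 7 variables is:
h(d) = C(d+n-1, n-1)
h(6) = C(6+7-1, 7-1) = C(12, 6)
= 12! / (6! * 6!)
= 924

924


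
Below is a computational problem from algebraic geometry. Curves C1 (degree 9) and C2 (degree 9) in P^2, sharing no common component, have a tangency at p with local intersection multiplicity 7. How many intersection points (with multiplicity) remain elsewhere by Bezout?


By Bezout's theorem, the total intersection number is d1 * d2.
Total = 9 * 9 = 81
Intersection multiplicity at p = 7
Remaining intersections = 81 - 7 = 74

74


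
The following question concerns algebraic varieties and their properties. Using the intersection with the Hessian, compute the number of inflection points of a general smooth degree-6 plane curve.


For a general smooth plane curve C of degree d, the inflection points are
the intersection of C with its Hessian curve, which has degree 3(d-2).
By Bezout, the total intersection number is d * 3(d-2) = 6 * 12 = 72.
For a general curve every flex is ordinary, so each contributes
multiplicity 1 to C·Hess(C), and the number of distinct inflection
points is 3d(d-2).
Inflection points = 3*6*(6-2) = 3*6*4 = 72

72


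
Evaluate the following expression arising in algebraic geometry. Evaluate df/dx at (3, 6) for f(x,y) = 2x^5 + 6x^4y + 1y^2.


df/dx = 5*2*x^4 + 4*6*x^3*y
At (3,6): 5*2*3^4 + 4*6*3^3*6
= 810 + 3888
= 4698

4698


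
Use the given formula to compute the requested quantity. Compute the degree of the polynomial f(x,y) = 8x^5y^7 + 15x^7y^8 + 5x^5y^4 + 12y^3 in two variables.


Examine each term for its total degree (sum of exponents).
  Term '8x^5y^7' has total degree 5+7 = 12.
  Term '15x^7y^8' has total degree 7+8 = 15.
  Term '5x^5y^4' has total degree 5+4 = 9.
  Term '12y^3' has total degree 0+3 = 3.
The maximum total degree among all terms is 15.

15


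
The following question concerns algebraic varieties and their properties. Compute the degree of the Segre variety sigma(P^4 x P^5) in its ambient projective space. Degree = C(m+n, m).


The degree of the Segre variety P^4 x P^5 is C(m+n, m).
= C(9, 4)
= 126

126


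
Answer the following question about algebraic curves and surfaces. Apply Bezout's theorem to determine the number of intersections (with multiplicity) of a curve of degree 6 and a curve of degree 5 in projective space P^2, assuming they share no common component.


Bezout's theorem states the intersection count equals the product of degrees.
Intersection count = 6 * 5 = 30

30


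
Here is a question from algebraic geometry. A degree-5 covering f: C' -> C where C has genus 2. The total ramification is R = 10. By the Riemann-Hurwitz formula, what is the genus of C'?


Riemann-Hurwitz formula: 2g' - 2 = d(2g - 2) + R
Given: d = 5, g = 2, R = 10
2g' - 2 = 5*(2*2 - 2) + 10
2g' - 2 = 5*2 + 10
2g' - 2 = 10 + 10 = 20
2g' = 22
g' = 11

11


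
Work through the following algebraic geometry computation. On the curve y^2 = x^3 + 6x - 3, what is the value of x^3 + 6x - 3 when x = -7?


Compute x^3 + 6x - 3 at x = -7:
x^3 = (-7)^3 = -343
6*x = 6*(-7) = -42
Sum: -343 - 42 - 3 = -388

-388


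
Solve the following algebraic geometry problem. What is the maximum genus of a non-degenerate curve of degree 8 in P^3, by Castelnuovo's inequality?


Castelnuovo's bound: write d - 1 = m(r-1) + epsilon with 0 <= epsilon < r-1.
d - 1 = 8 - 1 = 7
r - 1 = 3 - 1 = 2
7 = 3*2 + 1, so m = 3, epsilon = 1
pi(d, r) = m(m-1)(r-1)/2 + m*epsilon
= 3*2*2/2 + 3*1
= 12/2 + 3
= 6 + 3 = 9

9


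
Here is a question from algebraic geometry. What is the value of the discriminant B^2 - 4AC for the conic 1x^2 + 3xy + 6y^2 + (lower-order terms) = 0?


The discriminant of a conic Ax^2 + Bxy + Cy^2 + ... = 0 is B^2 - 4AC.
B^2 = 3^2 = 9
4AC = 4*1*6 = 24
Discriminant = 9 - 24 = -15

-15


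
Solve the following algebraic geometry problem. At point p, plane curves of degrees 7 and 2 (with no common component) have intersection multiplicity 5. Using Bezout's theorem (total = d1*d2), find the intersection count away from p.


By Bezout's theorem, the total intersection number is d1 * d2.
Total = 7 * 2 = 14
Intersection multiplicity at p = 5
Remaining intersections = 14 - 5 = 9

9


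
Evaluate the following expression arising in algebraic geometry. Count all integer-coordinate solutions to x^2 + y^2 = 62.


Systematically check integer values of x where x^2 <= 62.
For each valid x, check if 62 - x^2 is a perfect square.
Total integer solutions found: 0

0


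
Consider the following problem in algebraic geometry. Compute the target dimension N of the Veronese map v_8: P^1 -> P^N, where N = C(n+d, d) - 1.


The Veronese embedding v_d: P^n -> P^N maps each point to all
degree-d monomials in n+1 homogeneous coordinates.
N = C(n+d, d) - 1
N = C(1+8, 8) - 1
N = C(9, 8) - 1
C(9, 8) = 9
N = 9 - 1 = 8

8


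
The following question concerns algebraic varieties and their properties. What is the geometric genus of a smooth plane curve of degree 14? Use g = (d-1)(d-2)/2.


Using the genus formula for smooth plane curves:
g = (d-1)(d-2)/2
g = (14-1)(14-2)/2
g = 13*12/2
g = 156/2 = 78

78


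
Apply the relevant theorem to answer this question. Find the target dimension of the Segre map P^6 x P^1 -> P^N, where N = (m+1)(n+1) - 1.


The Segre embedding maps P^m x P^n into P^N via
all products of coordinates from each factor.
N = (m+1)(n+1) - 1
N = (6+1)(1+1) - 1
N = 7*2 - 1
N = 14 - 1 = 13

13


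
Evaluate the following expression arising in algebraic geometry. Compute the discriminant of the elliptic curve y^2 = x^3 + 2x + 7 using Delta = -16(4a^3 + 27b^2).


Compute each component:
4a^3 = 4*2^3 = 4*8 = 32
27b^2 = 27*7^2 = 27*49 = 1323
4a^3 + 27b^2 = 32 + 1323 = 1355
Delta = -16*1355 = -21680

-21680


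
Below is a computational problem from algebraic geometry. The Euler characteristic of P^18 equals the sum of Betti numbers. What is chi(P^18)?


The complex projective space P^18 has one cell in each even real dimension 0, 2, ..., 36.
The cohomology groups are H^{2k}(P^18) = Z for k = 0,...,18, and 0 otherwise.
Euler characteristic = sum of Betti numbers = 1 per even-dimensional cohomology group.
chi(P^18) = 18 + 1 = 19

19


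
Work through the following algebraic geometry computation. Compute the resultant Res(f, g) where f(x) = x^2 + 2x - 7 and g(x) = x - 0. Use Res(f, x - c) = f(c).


For Res(f, x - c), we evaluate f at x = c.
f(0) = 0^2 + 2*0 - 7
= 0 + 0 - 7
= 0 - 7 = -7
Res(f, g) = -7

-7


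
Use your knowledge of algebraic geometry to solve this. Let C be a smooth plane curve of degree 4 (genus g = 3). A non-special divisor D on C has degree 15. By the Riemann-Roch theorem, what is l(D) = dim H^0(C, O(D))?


First, compute the genus of a smooth plane curve of degree 4:
g = (d-1)(d-2)/2 = (4-1)(4-2)/2 = 3
For a non-special divisor D (i.e., h^1(D) = 0), Riemann-Roch gives:
l(D) = deg(D) - g + 1
Since deg(D) = 15 >= 2g - 1 = 5, D is non-special.
l(D) = 15 - 3 + 1 = 13

13


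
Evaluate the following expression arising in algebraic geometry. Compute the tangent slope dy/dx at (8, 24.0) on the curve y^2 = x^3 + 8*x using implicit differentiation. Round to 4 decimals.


Using implicit differentiation of y^2 = x^3 + 8*x:
2y * dy/dx = 3x^2 + 8
dy/dx = (3x^2 + 8)/(2y)
Numerator: 3*8^2 + 8 = 200
Denominator: 2*24.0 = 48.0
dy/dx = 200/48.0 = 4.1667

4.1667


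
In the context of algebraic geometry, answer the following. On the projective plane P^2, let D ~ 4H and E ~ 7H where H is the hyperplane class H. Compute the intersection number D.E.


Using bilinearity of the intersection pairing on the projective plane P^2:
(aH).(bH) = ab * (H.H)
We have H^2 = 1 (Bezout).
D.E = (4H).(7H) = 4*7*1
= 28*1
= 28

28


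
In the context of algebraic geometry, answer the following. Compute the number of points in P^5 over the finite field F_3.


P^5(F_3) has (q^(n+1) - 1)/(q - 1) points.
= 3^5 + 3^4 + 3^3 + 3^2 + 3^1 + 3^0
= 243 + 81 + 27 + 9 + 3 + 1
= 364

364


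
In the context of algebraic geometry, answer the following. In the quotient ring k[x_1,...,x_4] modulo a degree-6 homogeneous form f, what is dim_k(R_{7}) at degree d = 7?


For R = k[x_1,...,x_n]/(f) with f homogeneous of degree e:
The Hilbert series is (1 - t^e)/(1 - t)^n.
So h(d) = C(d+n-1, n-1) - C(d-e+n-1, n-1) for d >= e.
With n=4, e=6, d=7:
C(7+4-1, 4-1) = C(10, 3) = 120
C(7-6+4-1, 4-1) = C(4, 3) = 4
h(7) = 120 - 4 = 116

116


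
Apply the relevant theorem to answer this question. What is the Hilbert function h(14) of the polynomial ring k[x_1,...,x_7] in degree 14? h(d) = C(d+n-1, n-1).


The Hilbert function for the polynomial ring in 7 variables is:
h(d) = C(d+n-1, n-1)
h(14) = C(14+7-1, 7-1) = C(20, 6)
= 20! / (6! * 14!)
= 38760

38760


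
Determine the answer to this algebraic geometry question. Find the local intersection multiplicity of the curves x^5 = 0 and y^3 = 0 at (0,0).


The intersection multiplicity of V(x^a) and V(y^b) at the origin is:
I(O; V(x^5), V(y^3)) = dim_k(k[x,y]/(x^5, y^3))
A basis for k[x,y]/(x^5, y^3) is the set of monomials x^i * y^j
where 0 <= i < 5 and 0 <= j < 3.
The number of such monomials is 5 * 3 = 15

15


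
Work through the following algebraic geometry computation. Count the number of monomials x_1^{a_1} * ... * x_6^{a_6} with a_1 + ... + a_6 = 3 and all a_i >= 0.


The number of degree-3 monomials in 6 variables is C(d+n-1, n-1).
= C(3+6-1, 6-1) = C(8, 5)
= 56

56


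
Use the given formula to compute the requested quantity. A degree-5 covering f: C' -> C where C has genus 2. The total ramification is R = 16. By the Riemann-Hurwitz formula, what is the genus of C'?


Riemann-Hurwitz formula: 2g' - 2 = d(2g - 2) + R
Given: d = 5, g = 2, R = 16
2g' - 2 = 5*(2*2 - 2) + 16
2g' - 2 = 5*2 + 16
2g' - 2 = 10 + 16 = 26
2g' = 28
g' = 14

14


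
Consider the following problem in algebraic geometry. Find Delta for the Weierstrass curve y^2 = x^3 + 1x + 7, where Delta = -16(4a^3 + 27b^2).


Compute each component:
4a^3 = 4*1^3 = 4*1 = 4
27b^2 = 27*7^2 = 27*49 = 1323
4a^3 + 27b^2 = 4 + 1323 = 1327
Delta = -16*1327 = -21232

-21232


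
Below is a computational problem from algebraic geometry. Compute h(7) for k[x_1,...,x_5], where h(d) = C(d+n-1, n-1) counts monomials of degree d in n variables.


The Hilbert function for the polynomial ring in 5 variables is:
h(d) = C(d+n-1, n-1)
h(7) = C(7+5-1, 5-1) = C(11, 4)
= 11! / (4! * 7!)
= 330

330


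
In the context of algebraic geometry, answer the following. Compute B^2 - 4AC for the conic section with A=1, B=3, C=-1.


The discriminant of a conic Ax^2 + Bxy + Cy^2 + ... = 0 is B^2 - 4AC.
B^2 = 3^2 = 9
4AC = 4*1*(-1) = -4
Discriminant = 9 + 4 = 13

13


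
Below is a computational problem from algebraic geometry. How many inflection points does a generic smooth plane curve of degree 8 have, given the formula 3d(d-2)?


For a general smooth plane curve C of degree d, the inflection points are
the intersection of C with its Hessian curve, which has degree 3(d-2).
By Bezout, the total intersection number is d * 3(d-2) = 8 * 18 = 144.
For a general curve every flex is ordinary, so each contributes
multiplicity 1 to C·Hess(C), and the number of distinct inflection
points is 3d(d-2).
Inflection points = 3*8*(8-2) = 3*8*6 = 144

144


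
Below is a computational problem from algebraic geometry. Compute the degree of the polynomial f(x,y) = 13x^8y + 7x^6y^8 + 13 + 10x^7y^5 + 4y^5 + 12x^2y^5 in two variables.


Examine each term for its total degree (sum of exponents).
  Term '13x^8y' has total degree 8+1 = 9.
  Term '7x^6y^8' has total degree 6+8 = 14.
  Term '13' has total degree 0+0 = 0.
  Term '10x^7y^5' has total degree 7+5 = 12.
  Term '4y^5' has total degree 0+5 = 5.
  Term '12x^2y^5' has total degree 2+5 = 7.
The maximum total degree among all terms is 14.

14


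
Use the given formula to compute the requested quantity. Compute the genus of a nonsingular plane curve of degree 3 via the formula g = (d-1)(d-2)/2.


Using the genus formula for smooth plane curves:
g = (d-1)(d-2)/2
g = (3-1)(3-2)/2
g = 2*1/2
g = 2/2 = 1

1


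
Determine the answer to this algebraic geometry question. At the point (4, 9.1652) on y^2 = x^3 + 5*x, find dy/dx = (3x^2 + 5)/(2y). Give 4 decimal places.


Using implicit differentiation of y^2 = x^3 + 5*x:
2y * dy/dx = 3x^2 + 5
dy/dx = (3x^2 + 5)/(2y)
Numerator: 3*4^2 + 5 = 53
Denominator: 2*9.1652 = 18.3304
dy/dx = 53/18.3304 = 2.8914

2.8914


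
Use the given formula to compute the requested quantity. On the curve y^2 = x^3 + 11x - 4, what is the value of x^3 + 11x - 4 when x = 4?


Compute x^3 + 11x - 4 at x = 4:
x^3 = 4^3 = 64
11*x = 11*4 = 44
Sum: 64 + 44 - 4 = 104

104


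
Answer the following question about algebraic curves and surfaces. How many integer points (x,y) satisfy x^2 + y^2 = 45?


Systematically check integer values of x where x^2 <= 45.
For each valid x, check if 45 - x^2 is a perfect square.
x=3: 45 - 9 = 36, sqrt = 6 (valid)
x=6: 45 - 36 = 9, sqrt = 3 (valid)
Total integer solutions found: 8

8


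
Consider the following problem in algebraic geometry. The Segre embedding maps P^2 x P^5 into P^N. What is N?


The Segre embedding maps P^m x P^n into P^N via
all products of coordinates from each factor.
N = (m+1)(n+1) - 1
N = (2+1)(5+1) - 1
N = 3*6 - 1
N = 18 - 1 = 17

17


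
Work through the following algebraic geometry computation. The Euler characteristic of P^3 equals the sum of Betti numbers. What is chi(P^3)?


The complex projective space P^3 has one cell in each even real dimension 0, 2, ..., 6.
The cohomology groups are H^{2k}(P^3) = Z for k = 0,...,3, and 0 otherwise.
Euler characteristic = sum of Betti numbers = 1 per even-dimensional cohomology group.
chi(P^3) = 3 + 1 = 4

4


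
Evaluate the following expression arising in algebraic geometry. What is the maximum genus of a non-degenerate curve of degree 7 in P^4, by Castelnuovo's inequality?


Castelnuovo's bound: write d - 1 = m(r-1) + epsilon with 0 <= epsilon < r-1.
d - 1 = 7 - 1 = 6
r - 1 = 4 - 1 = 3
6 = 2*3 + 0, so m = 2, epsilon = 0
pi(d, r) = m(m-1)(r-1)/2 + m*epsilon
= 2*1*3/2 + 2*0
= 6/2 + 0
= 3 + 0 = 3

3


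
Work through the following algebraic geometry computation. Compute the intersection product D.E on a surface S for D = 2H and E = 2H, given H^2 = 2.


Using bilinearity of the intersection pairing on a surface S:
(aH).(bH) = ab * (H.H)
We have H^2 = 2.
D.E = (2H).(2H) = 2*2*2
= 4*2
= 8

8


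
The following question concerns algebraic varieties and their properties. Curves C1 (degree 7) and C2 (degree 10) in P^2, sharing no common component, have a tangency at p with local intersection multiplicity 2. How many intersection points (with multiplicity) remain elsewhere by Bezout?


By Bezout's theorem, the total intersection number is d1 * d2.
Total = 7 * 10 = 70
Intersection multiplicity at p = 2
Remaining intersections = 70 - 2 = 68

68


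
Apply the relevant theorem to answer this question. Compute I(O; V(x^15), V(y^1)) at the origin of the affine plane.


The intersection multiplicity of V(x^a) and V(y^b) at the origin is:
I(O; V(x^15), V(y^1)) = dim_k(k[x,y]/(x^15, y^1))
A basis for k[x,y]/(x^15, y^1) is the set of monomials x^i * y^j
where 0 <= i < 15 and 0 <= j < 1.
The number of such monomials is 15 * 1 = 15

15


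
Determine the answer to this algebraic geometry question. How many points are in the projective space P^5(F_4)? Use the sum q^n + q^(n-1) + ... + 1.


P^5(F_4) has (q^(n+1) - 1)/(q - 1) points.
= 4^5 + 4^4 + 4^3 + 4^2 + 4^1 + 4^0
= 1024 + 256 + 64 + 16 + 4 + 1
= 1365

1365


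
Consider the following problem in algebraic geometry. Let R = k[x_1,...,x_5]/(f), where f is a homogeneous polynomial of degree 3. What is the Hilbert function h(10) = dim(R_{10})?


For R = k[x_1,...,x_n]/(f) with f homogeneous of degree e:
The Hilbert series is (1 - t^e)/(1 - t)^n.
So h(d) = C(d+n-1, n-1) - C(d-e+n-1, n-1) for d >= e.
With n=5, e=3, d=10:
C(10+5-1, 5-1) = C(14, 4) = 1001
C(10-3+5-1, 5-1) = C(11, 4) = 330
h(10) = 1001 - 330 = 671

671


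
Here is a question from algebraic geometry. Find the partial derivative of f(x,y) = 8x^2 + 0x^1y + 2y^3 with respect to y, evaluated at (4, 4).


df/dy = 0*x^1 + 3*2*y^2
At (4,4): 0*4^1 + 3*2*4^2
= 0 + 96
= 96

96


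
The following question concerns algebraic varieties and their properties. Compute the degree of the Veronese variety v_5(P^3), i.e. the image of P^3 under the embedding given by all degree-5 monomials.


The Veronese variety v_5(P^3) has degree d^r.
d^r = 5^3 = 125

125


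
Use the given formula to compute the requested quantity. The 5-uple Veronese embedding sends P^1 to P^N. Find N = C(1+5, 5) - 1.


The Veronese embedding v_d: P^n -> P^N maps each point to all
degree-d monomials in n+1 homogeneous coordinates.
N = C(n+d, d) - 1
N = C(1+5, 5) - 1
N = C(6, 5) - 1
C(6, 5) = 6
N = 6 - 1 = 5

5


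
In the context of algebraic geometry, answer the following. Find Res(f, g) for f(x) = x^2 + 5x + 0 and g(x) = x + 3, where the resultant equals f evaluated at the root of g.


For Res(f, x - c), we evaluate f at x = c.
f(-3) = (-3)^2 + 5*(-3) + 0
= 9 - 15 + 0
= -6 + 0 = -6
Res(f, g) = -6

-6


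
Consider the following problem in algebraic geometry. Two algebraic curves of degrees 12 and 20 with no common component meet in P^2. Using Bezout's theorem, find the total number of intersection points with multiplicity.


Bezout's theorem states the intersection count equals the product of degrees.
Intersection count = 12 * 20 = 240

240


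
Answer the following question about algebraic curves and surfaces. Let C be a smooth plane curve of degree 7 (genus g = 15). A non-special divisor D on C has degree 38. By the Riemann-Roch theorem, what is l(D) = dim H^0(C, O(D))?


First, compute the genus of a smooth plane curve of degree 7:
g = (d-1)(d-2)/2 = (7-1)(7-2)/2 = 15
For a non-special divisor D (i.e., h^1(D) = 0), Riemann-Roch gives:
l(D) = deg(D) - g + 1
Since deg(D) = 38 >= 2g - 1 = 29, D is non-special.
l(D) = 38 - 15 + 1 = 24

24


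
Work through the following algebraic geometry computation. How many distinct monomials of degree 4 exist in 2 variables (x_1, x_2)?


The number of degree-4 monomials in 2 variables is C(d+n-1, n-1).
= C(4+2-1, 2-1) = C(5, 1)
= 5

5


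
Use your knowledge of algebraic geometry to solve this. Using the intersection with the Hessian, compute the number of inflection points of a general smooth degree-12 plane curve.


For a general smooth plane curve C of degree d, the inflection points are
the intersection of C with its Hessian curve, which has degree 3(d-2).
By Bezout, the total intersection number is d * 3(d-2) = 12 * 30 = 360.
For a general curve every flex is ordinary, so each contributes
multiplicity 1 to C·Hess(C), and the number of distinct inflection
points is 3d(d-2).
Inflection points = 3*12*(12-2) = 3*12*10 = 360

360


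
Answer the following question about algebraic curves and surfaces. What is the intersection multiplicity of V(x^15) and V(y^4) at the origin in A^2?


The intersection multiplicity of V(x^a) and V(y^b) at the origin is:
I(O; V(x^15), V(y^4)) = dim_k(k[x,y]/(x^15, y^4))
A basis for k[x,y]/(x^15, y^4) is the set of monomials x^i * y^j
where 0 <= i < 15 and 0 <= j < 4.
The number of such monomials is 15 * 4 = 60

60


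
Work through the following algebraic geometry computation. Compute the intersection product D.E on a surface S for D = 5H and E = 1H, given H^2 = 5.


Using bilinearity of the intersection pairing on a surface S:
(aH).(bH) = ab * (H.H)
We have H^2 = 5.
D.E = (5H).(1H) = 5*1*5
= 5*5
= 25

25


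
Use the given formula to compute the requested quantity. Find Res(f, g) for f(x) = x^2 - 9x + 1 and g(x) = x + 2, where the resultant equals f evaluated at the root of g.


For Res(f, x - c), we evaluate f at x = c.
f(-2) = (-2)^2 - 9*(-2) + 1
= 4 + 18 + 1
= 22 + 1 = 23
Res(f, g) = 23

23


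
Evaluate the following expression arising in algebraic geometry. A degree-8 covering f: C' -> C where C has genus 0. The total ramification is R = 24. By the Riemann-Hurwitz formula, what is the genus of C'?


Riemann-Hurwitz formula: 2g' - 2 = d(2g - 2) + R
Given: d = 8, g = 0, R = 24
2g' - 2 = 8*(2*0 - 2) + 24
2g' - 2 = 8*(-2) + 24
2g' - 2 = -16 + 24 = 8
2g' = 10
g' = 5

5


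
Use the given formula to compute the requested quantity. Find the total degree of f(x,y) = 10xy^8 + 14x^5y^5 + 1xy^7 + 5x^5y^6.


Examine each term for its total degree (sum of exponents).
  Term '10xy^8' has total degree 1+8 = 9.
  Term '14x^5y^5' has total degree 5+5 = 10.
  Term '1xy^7' has total degree 1+7 = 8.
  Term '5x^5y^6' has total degree 5+6 = 11.
The maximum total degree among all terms is 11.

11


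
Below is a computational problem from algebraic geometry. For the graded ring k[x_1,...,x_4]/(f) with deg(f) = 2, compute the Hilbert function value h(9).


For R = k[x_1,...,x_n]/(f) with f homogeneous of degree e:
The Hilbert series is (1 - t^e)/(1 - t)^n.
So h(d) = C(d+n-1, n-1) - C(d-e+n-1, n-1) for d >= e.
With n=4, e=2, d=9:
C(9+4-1, 4-1) = C(12, 3) = 220
C(9-2+4-1, 4-1) = C(10, 3) = 120
h(9) = 220 - 120 = 100

100


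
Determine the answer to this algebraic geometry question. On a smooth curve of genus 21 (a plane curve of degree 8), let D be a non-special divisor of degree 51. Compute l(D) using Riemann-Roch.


First, compute the genus of a smooth plane curve of degree 8:
g = (d-1)(d-2)/2 = (8-1)(8-2)/2 = 21
For a non-special divisor D (i.e., h^1(D) = 0), Riemann-Roch gives:
l(D) = deg(D) - g + 1
Since deg(D) = 51 >= 2g - 1 = 41, D is non-special.
l(D) = 51 - 21 + 1 = 31

31


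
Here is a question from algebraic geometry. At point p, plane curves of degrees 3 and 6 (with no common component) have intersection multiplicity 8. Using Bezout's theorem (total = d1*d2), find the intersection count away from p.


By Bezout's theorem, the total intersection number is d1 * d2.
Total = 3 * 6 = 18
Intersection multiplicity at p = 8
Remaining intersections = 18 - 8 = 10

10


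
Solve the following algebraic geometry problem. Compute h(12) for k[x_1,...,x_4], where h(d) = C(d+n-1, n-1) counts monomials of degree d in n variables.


The Hilbert function for the polynomial ring in 4 variables is:
h(d) = C(d+n-1, n-1)
h(12) = C(12+4-1, 4-1) = C(15, 3)
= 15! / (3! * 12!)
= 455

455


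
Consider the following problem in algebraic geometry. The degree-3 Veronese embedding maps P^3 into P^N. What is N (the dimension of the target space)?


The Veronese embedding v_d: P^n -> P^N maps each point to all
degree-d monomials in n+1 homogeneous coordinates.
N = C(n+d, d) - 1
N = C(3+3, 3) - 1
N = C(6, 3) - 1
C(6, 3) = 20
N = 20 - 1 = 19

19


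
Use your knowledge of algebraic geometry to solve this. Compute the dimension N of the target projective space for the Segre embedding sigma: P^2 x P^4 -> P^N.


The Segre embedding maps P^m x P^n into P^N via
all products of coordinates from each factor.
N = (m+1)(n+1) - 1
N = (2+1)(4+1) - 1
N = 3*5 - 1
N = 15 - 1 = 14

14


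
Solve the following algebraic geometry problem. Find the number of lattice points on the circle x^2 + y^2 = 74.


Systematically check integer values of x where x^2 <= 74.
For each valid x, check if 74 - x^2 is a perfect square.
x=5: 74 - 25 = 49, sqrt = 7 (valid)
x=7: 74 - 49 = 25, sqrt = 5 (valid)
Total integer solutions found: 8

8


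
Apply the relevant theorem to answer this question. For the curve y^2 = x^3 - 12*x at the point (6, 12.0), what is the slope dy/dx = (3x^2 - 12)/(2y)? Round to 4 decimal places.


Using implicit differentiation of y^2 = x^3 - 12*x:
2y * dy/dx = 3x^2 - 12
dy/dx = (3x^2 - 12)/(2y)
Numerator: 3*6^2 - 12 = 96
Denominator: 2*12.0 = 24.0
dy/dx = 96/24.0 = 4.0000

4.0000


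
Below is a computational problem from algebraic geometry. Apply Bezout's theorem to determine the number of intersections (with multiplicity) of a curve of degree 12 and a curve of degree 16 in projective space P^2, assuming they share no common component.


Bezout's theorem states the intersection count equals the product of degrees.
Intersection count = 12 * 16 = 192

192


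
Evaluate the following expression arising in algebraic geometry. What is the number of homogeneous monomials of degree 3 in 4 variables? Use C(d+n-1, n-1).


The number of degree-3 monomials in 4 variables is C(d+n-1, n-1).
= C(3+4-1, 4-1) = C(6, 3)
= 20

20


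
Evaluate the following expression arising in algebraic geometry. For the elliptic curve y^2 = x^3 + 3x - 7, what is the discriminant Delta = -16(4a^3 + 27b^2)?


Compute each component:
4a^3 = 4*3^3 = 4*27 = 108
27b^2 = 27*(-7)^2 = 27*49 = 1323
4a^3 + 27b^2 = 108 + 1323 = 1431
Delta = -16*1431 = -22896

-22896


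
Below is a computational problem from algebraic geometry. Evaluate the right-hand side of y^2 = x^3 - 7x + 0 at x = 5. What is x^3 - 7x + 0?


Compute x^3 - 7x + 0 at x = 5:
x^3 = 5^3 = 125
(-7)*x = (-7)*5 = -35
Sum: 125 - 35 + 0 = 90

90


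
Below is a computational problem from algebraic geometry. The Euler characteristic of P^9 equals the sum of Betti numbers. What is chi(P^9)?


The complex projective space P^9 has one cell in each even real dimension 0, 2, ..., 18.
The cohomology groups are H^{2k}(P^9) = Z for k = 0,...,9, and 0 otherwise.
Euler characteristic = sum of Betti numbers = 1 per even-dimensional cohomology group.
chi(P^9) = 9 + 1 = 10

10


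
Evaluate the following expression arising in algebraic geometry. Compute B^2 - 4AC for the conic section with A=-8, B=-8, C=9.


The discriminant of a conic Ax^2 + Bxy + Cy^2 + ... = 0 is B^2 - 4AC.
B^2 = (-8)^2 = 64
4AC = 4*(-8)*9 = -288
Discriminant = 64 + 288 = 352

352


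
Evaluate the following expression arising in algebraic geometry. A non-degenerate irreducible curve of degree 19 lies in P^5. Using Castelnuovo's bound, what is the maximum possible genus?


Castelnuovo's bound: write d - 1 = m(r-1) + epsilon with 0 <= epsilon < r-1.
d - 1 = 19 - 1 = 18
r - 1 = 5 - 1 = 4
18 = 4*4 + 2, so m = 4, epsilon = 2
pi(d, r) = m(m-1)(r-1)/2 + m*epsilon
= 4*3*4/2 + 4*2
= 48/2 + 8
= 24 + 8 = 32

32


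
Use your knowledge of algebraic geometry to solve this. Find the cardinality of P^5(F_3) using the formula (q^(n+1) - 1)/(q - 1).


P^5(F_3) has (q^(n+1) - 1)/(q - 1) points.
= 3^5 + 3^4 + 3^3 + 3^2 + 3^1 + 3^0
= 243 + 81 + 27 + 9 + 3 + 1
= 364

364


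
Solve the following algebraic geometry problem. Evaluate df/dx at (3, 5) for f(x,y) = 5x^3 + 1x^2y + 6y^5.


df/dx = 3*5*x^2 + 2*1*x^1*y
At (3,5): 3*5*3^2 + 2*1*3^1*5
= 135 + 30
= 165

165


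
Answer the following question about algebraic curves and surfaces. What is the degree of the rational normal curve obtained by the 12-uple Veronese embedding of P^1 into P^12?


The rational normal curve in P^12 is the image of P^1 under the 12-uple Veronese.
A general hyperplane in P^12 pulls back to a degree-12 form on P^1, which has 12 zeros,
so the curve meets a general hyperplane in 12 points. Degree = 12.

12


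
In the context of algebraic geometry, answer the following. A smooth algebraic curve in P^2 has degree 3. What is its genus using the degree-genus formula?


Using the genus formula for smooth plane curves:
g = (d-1)(d-2)/2
g = (3-1)(3-2)/2
g = 2*1/2
g = 2/2 = 1

1


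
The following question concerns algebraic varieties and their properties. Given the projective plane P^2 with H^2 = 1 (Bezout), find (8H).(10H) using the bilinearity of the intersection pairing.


Using bilinearity of the intersection pairing on the projective plane P^2:
(aH).(bH) = ab * (H.H)
We have H^2 = 1 (Bezout).
D.E = (8H).(10H) = 8*10*1
= 80*1
= 80

80


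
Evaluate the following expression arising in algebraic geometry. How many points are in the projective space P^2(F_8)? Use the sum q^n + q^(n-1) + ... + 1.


P^2(F_8) has (q^(n+1) - 1)/(q - 1) points.
= 8^2 + 8^1 + 8^0
= 64 + 8 + 1
= 73

73


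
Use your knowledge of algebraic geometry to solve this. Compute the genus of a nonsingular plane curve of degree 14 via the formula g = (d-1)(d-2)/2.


Using the genus formula for smooth plane curves:
g = (d-1)(d-2)/2
g = (14-1)(14-2)/2
g = 13*12/2
g = 156/2 = 78

78


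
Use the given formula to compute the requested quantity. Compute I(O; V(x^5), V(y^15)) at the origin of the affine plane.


The intersection multiplicity of V(x^a) and V(y^b) at the origin is:
I(O; V(x^5), V(y^15)) = dim_k(k[x,y]/(x^5, y^15))
A basis for k[x,y]/(x^5, y^15) is the set of monomials x^i * y^j
where 0 <= i < 5 and 0 <= j < 15.
The number of such monomials is 5 * 15 = 75

75


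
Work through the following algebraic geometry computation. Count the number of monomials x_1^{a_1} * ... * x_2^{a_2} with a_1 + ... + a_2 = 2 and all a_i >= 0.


The number of degree-2 monomials in 2 variables is C(d+n-1, n-1).
= C(2+2-1, 2-1) = C(3, 1)
= 3

3


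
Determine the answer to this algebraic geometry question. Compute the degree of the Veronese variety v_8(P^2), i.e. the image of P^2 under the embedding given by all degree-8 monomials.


The Veronese variety v_8(P^2) has degree d^r.
d^r = 8^2 = 64

64


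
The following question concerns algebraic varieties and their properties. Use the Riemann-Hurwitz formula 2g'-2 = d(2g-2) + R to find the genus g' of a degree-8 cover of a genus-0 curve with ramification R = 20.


Riemann-Hurwitz formula: 2g' - 2 = d(2g - 2) + R
Given: d = 8, g = 0, R = 20
2g' - 2 = 8*(2*0 - 2) + 20
2g' - 2 = 8*(-2) + 20
2g' - 2 = -16 + 20 = 4
2g' = 6
g' = 3

3


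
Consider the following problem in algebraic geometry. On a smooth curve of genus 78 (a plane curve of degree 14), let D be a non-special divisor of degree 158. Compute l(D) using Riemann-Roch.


First, compute the genus of a smooth plane curve of degree 14:
g = (d-1)(d-2)/2 = (14-1)(14-2)/2 = 78
For a non-special divisor D (i.e., h^1(D) = 0), Riemann-Roch gives:
l(D) = deg(D) - g + 1
Since deg(D) = 158 >= 2g - 1 = 155, D is non-special.
l(D) = 158 - 78 + 1 = 81

81


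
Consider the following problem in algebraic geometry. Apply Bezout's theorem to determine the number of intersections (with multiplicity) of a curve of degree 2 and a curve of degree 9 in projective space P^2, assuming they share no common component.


Bezout's theorem states the intersection count equals the product of degrees.
Intersection count = 2 * 9 = 18

18


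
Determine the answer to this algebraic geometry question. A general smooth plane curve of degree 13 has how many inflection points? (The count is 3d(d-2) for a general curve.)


For a general smooth plane curve C of degree d, the inflection points are
the intersection of C with its Hessian curve, which has degree 3(d-2).
By Bezout, the total intersection number is d * 3(d-2) = 13 * 33 = 429.
For a general curve every flex is ordinary, so each contributes
multiplicity 1 to C·Hess(C), and the number of distinct inflection
points is 3d(d-2).
Inflection points = 3*13*(13-2) = 3*13*11 = 429

429


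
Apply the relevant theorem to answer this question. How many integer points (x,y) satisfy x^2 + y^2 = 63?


Systematically check integer values of x where x^2 <= 63.
For each valid x, check if 63 - x^2 is a perfect square.
Total integer solutions found: 0

0


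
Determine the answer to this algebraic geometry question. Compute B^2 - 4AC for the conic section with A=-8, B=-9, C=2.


The discriminant of a conic Ax^2 + Bxy + Cy^2 + ... = 0 is B^2 - 4AC.
B^2 = (-9)^2 = 81
4AC = 4*(-8)*2 = -64
Discriminant = 81 + 64 = 145

145


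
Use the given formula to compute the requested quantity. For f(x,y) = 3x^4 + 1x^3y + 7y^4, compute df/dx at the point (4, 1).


df/dx = 4*3*x^3 + 3*1*x^2*y
At (4,1): 4*3*4^3 + 3*1*4^2*1
= 768 + 48
= 816

816
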